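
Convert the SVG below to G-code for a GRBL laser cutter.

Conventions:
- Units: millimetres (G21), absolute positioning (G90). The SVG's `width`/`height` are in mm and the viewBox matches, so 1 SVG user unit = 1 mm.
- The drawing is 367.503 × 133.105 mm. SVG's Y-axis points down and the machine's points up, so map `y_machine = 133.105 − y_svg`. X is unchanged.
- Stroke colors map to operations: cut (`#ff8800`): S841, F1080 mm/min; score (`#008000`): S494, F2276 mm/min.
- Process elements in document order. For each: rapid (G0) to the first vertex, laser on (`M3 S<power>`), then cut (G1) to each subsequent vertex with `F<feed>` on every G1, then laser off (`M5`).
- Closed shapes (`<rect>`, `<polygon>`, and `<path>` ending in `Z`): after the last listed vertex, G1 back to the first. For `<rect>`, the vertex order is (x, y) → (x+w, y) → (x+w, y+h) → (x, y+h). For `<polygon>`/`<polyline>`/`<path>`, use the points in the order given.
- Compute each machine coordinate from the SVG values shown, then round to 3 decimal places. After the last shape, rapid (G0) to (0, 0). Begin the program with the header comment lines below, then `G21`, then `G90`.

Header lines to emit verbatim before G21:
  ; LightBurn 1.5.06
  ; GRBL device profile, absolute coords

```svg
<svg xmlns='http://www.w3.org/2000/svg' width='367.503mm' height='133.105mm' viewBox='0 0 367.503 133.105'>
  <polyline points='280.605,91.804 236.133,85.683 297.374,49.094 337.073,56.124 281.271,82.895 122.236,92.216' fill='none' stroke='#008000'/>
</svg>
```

1 u = 1 mm; y_m = 133.105 − y.

[1] `<polyline>` open polyline, #008000→score S494 F2276: (280.605,41.301) → (236.133,47.422) → (297.374,84.011) → (337.073,76.981) → (281.271,50.210) → (122.236,40.889)

; LightBurn 1.5.06
; GRBL device profile, absolute coords
G21
G90
G0 X280.605 Y41.301
M3 S494
G1 X236.133 Y47.422 F2276
G1 X297.374 Y84.011 F2276
G1 X337.073 Y76.981 F2276
G1 X281.271 Y50.210 F2276
G1 X122.236 Y40.889 F2276
M5
G0 X0.000 Y0.000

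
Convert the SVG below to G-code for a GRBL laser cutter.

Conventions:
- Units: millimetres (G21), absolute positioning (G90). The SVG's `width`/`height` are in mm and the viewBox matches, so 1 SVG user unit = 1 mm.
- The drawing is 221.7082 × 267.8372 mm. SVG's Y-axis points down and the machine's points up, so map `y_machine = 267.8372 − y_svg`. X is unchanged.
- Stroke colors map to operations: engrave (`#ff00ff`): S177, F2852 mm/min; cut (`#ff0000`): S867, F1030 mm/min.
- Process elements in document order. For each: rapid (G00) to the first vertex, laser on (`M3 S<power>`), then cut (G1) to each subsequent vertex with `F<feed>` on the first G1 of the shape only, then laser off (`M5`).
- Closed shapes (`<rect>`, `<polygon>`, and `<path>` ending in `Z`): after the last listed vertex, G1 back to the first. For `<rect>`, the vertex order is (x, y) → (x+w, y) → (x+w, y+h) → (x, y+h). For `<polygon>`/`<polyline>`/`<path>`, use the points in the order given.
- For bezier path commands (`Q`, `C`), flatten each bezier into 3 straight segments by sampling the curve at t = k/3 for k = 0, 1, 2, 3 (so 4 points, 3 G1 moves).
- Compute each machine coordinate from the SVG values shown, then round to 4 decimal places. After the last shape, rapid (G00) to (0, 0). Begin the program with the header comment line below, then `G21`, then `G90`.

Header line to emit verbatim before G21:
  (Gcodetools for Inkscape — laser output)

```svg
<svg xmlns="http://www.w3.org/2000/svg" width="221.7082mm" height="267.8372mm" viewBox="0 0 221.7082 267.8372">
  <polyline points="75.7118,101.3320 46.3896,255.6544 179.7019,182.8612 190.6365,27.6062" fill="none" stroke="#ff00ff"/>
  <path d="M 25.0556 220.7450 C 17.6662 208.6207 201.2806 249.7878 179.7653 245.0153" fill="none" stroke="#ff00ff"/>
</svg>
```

(Gcodetools for Inkscape — laser output)
G21
G90
G00 X75.7118 Y166.5052
M3 S177
G1 X46.3896 Y12.1828 F2852
G1 X179.7019 Y84.9760
G1 X190.6365 Y240.2310
M5
G00 X25.0556 Y47.0922
M3 S177
G1 X66.6625 Y45.1279 F2852
G1 X147.5756 Y29.6874
G1 X179.7653 Y22.8219
M5
G00 X0.0000 Y0.0000

Since the viewBox matches the mm dimensions, user units are millimetres directly. The only transform is the Y-flip y_m = 267.8372 − y_svg.

Shape 1 is a open polyline drawn with `<polyline>`. Its stroke #ff00ff means engrave at S177, F2852. After flipping Y the toolpath is (75.7118,166.5052) → (46.3896,12.1828) → (179.7019,84.9760) → (190.6365,240.2310).

Shape 2 is a cubic bezier drawn with `<path>`. Its stroke #ff00ff means engrave at S177, F2852. After flipping Y the toolpath is (25.0556,47.0922) → (66.6625,45.1279) → (147.5756,29.6874) → (179.7653,22.8219).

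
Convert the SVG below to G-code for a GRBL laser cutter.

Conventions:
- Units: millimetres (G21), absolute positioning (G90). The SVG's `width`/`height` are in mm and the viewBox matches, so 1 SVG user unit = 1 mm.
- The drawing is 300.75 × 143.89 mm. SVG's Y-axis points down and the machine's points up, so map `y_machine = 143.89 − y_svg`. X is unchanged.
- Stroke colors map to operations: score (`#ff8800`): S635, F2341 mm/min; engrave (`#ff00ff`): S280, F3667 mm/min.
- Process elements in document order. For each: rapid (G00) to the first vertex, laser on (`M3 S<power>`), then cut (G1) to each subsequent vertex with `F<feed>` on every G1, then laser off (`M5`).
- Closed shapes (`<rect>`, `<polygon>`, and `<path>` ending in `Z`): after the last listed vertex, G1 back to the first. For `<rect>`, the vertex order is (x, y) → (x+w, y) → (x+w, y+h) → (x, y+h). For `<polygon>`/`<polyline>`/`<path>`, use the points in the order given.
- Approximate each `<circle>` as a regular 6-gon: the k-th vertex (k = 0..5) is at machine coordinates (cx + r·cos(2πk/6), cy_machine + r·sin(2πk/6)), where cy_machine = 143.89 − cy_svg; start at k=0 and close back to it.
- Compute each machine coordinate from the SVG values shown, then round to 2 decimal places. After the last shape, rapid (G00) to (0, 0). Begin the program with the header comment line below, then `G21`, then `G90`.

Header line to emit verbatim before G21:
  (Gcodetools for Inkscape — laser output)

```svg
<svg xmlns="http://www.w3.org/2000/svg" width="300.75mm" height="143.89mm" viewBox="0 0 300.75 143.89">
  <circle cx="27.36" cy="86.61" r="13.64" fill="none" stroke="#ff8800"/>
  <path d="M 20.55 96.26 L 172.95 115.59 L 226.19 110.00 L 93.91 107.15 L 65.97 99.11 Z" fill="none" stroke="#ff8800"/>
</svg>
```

1 u = 1 mm; y_m = 143.89 − y.

[1] `<circle>` circle, #ff8800→score S635 F2341: (41.00,57.28) → (34.18,69.09) → (20.54,69.09) → (13.72,57.28) → (20.54,45.47) → (34.18,45.47) → (41.00,57.28) (closed)

[2] `<path>` closed polygon, #ff8800→score S635 F2341: (20.55,47.63) → (172.95,28.30) → (226.19,33.89) → (93.91,36.74) → (65.97,44.78) → (20.55,47.63) (closed)

(Gcodetools for Inkscape — laser output)
G21
G90
G00 X41.00 Y57.28
M3 S635
G1 X34.18 Y69.09 F2341
G1 X20.54 Y69.09 F2341
G1 X13.72 Y57.28 F2341
G1 X20.54 Y45.47 F2341
G1 X34.18 Y45.47 F2341
G1 X41.00 Y57.28 F2341
M5
G00 X20.55 Y47.63
M3 S635
G1 X172.95 Y28.30 F2341
G1 X226.19 Y33.89 F2341
G1 X93.91 Y36.74 F2341
G1 X65.97 Y44.78 F2341
G1 X20.55 Y47.63 F2341
M5
G00 X0.00 Y0.00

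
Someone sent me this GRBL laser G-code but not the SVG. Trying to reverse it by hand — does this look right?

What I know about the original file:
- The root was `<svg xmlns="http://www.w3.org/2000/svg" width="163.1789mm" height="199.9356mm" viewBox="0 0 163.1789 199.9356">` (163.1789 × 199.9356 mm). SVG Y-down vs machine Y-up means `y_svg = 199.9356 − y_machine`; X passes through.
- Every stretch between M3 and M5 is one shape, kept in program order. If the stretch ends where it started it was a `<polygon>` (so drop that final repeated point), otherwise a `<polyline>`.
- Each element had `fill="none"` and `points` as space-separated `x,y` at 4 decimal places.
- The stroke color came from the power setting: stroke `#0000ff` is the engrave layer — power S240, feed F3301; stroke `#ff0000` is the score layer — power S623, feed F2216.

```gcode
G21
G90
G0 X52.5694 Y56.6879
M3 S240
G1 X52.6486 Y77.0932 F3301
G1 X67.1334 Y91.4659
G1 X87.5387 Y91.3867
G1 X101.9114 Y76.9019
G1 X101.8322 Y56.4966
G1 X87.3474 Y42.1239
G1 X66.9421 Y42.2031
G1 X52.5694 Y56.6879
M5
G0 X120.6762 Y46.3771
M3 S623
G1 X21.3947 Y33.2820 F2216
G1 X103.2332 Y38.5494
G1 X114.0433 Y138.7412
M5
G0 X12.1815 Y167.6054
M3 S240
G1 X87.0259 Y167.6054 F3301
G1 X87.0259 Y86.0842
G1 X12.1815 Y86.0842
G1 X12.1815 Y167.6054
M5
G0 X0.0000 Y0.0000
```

y_svg = 199.9356 − y_m.

[1] S240→`#0000ff` (engrave); closed run; points: 52.5694,143.2477 52.6486,122.8424 67.1334,108.4697 87.5387,108.5489 101.9114,123.0337 101.8322,143.4390 87.3474,157.8117 66.9421,157.7325

[2] S623→`#ff0000` (score); open run; points: 120.6762,153.5585 21.3947,166.6536 103.2332,161.3862 114.0433,61.1944

[3] S240→`#0000ff` (engrave); closed run; points: 12.1815,32.3302 87.0259,32.3302 87.0259,113.8514 12.1815,113.8514

<svg xmlns="http://www.w3.org/2000/svg" width="163.1789mm" height="199.9356mm" viewBox="0 0 163.1789 199.9356">
  <polygon points="52.5694,143.2477 52.6486,122.8424 67.1334,108.4697 87.5387,108.5489 101.9114,123.0337 101.8322,143.4390 87.3474,157.8117 66.9421,157.7325" fill="none" stroke="#0000ff"/>
  <polyline points="120.6762,153.5585 21.3947,166.6536 103.2332,161.3862 114.0433,61.1944" fill="none" stroke="#ff0000"/>
  <polygon points="12.1815,32.3302 87.0259,32.3302 87.0259,113.8514 12.1815,113.8514" fill="none" stroke="#0000ff"/>
</svg>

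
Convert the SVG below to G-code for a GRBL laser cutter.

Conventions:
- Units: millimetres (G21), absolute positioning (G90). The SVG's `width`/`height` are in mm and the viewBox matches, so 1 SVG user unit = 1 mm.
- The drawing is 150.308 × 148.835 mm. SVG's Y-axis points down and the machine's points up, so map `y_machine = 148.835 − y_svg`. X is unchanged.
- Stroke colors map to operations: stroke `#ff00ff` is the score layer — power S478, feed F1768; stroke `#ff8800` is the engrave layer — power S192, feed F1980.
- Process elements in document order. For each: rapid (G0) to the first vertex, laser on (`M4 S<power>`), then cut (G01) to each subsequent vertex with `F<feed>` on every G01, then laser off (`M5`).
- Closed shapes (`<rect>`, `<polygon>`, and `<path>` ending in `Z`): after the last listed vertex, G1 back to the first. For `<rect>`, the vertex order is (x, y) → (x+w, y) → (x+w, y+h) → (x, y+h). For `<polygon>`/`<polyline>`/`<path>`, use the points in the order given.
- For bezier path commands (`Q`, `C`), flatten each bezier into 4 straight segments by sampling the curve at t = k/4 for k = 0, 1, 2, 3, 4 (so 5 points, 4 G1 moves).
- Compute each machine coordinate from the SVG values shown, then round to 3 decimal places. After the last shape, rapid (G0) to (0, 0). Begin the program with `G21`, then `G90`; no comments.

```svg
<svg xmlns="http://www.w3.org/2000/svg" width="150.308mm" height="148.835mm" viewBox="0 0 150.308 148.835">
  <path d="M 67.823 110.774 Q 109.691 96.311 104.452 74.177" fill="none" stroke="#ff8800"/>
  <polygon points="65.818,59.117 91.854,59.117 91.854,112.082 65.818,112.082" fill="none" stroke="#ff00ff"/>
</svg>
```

G21
G90
G0 X67.823 Y38.061
M4 S192
G01 X85.813 Y45.772 F1980
G01 X97.914 Y54.442 F1980
G01 X104.127 Y64.070 F1980
G01 X104.452 Y74.658 F1980
M5
G0 X65.818 Y89.718
M4 S478
G01 X91.854 Y89.718 F1768
G01 X91.854 Y36.753 F1768
G01 X65.818 Y36.753 F1768
G01 X65.818 Y89.718 F1768
M5
G0 X0.000 Y0.000

1 u = 1 mm; y_m = 148.835 − y.

[1] `<path>` quadratic bezier, #ff8800→engrave S192 F1980: (67.823,38.061) → (85.813,45.772) → (97.914,54.442) → (104.127,64.070) → (104.452,74.658)

[2] `<polygon>` rectangle, #ff00ff→score S478 F1768: (65.818,89.718) → (91.854,89.718) → (91.854,36.753) → (65.818,36.753) → (65.818,89.718) (closed)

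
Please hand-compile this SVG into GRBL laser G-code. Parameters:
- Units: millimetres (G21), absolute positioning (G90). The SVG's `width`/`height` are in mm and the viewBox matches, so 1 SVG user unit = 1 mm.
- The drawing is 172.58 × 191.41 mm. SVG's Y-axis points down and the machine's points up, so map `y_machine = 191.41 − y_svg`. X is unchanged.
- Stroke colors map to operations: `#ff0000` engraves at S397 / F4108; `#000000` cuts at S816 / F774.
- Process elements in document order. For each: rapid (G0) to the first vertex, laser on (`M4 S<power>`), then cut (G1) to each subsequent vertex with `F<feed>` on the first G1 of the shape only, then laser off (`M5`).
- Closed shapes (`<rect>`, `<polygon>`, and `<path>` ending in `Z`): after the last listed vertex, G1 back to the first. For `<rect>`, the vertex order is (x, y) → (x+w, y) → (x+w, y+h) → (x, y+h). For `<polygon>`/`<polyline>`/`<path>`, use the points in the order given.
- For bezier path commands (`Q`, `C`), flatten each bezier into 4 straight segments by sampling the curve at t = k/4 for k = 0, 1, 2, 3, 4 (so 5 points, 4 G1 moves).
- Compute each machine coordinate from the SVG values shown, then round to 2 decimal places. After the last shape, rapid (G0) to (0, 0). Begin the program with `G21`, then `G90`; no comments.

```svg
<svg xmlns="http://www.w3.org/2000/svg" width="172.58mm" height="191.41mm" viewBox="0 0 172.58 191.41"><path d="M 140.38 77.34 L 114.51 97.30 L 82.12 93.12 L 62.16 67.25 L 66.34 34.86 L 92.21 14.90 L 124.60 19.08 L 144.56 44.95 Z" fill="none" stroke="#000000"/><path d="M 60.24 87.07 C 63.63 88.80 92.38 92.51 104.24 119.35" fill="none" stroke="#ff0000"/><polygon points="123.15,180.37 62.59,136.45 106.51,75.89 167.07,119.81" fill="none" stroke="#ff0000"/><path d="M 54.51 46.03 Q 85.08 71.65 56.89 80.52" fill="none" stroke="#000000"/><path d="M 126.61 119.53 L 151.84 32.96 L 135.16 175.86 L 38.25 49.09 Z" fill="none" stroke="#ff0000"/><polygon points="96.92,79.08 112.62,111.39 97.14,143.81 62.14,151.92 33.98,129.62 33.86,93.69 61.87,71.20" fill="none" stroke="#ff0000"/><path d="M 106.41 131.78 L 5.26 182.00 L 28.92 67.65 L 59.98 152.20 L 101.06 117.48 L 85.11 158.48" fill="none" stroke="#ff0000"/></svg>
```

viewBox `0 0 172.58 191.41` with mm width/height → 1 unit = 1 mm. Flip: y_m = 191.41 − y_svg.

**Shape 1** — `<path>` regular polygon, stroke `#000000` → cut (S816, F774). Machine vertices: (140.38,114.07) → (114.51,94.11) → (82.12,98.29) → (62.16,124.16) → (66.34,156.55) → (92.21,176.51) → (124.60,172.33) → (144.56,146.46) → (140.38,114.07). Closed: final G1 returns to the first vertex.

**Shape 2** — `<path>` cubic bezier, stroke `#ff0000` → engrave (S397, F4108). Control points (SVG): P0=(60.24,87.07), P1=(63.63,88.80), P2=(92.38,92.51), P3=(104.24,119.35); sampled at t=k/4. Machine vertices: (60.24,104.34) → (66.88,102.34) → (79.06,97.62) → (92.84,88.18) → (104.24,72.06). Open path.

**Shape 3** — `<polygon>` regular polygon, stroke `#ff0000` → engrave (S397, F4108). Machine vertices: (123.15,11.04) → (62.59,54.96) → (106.51,115.52) → (167.07,71.60) → (123.15,11.04). Closed: final G1 returns to the first vertex.

**Shape 4** — `<path>` quadratic bezier, stroke `#000000` → cut (S816, F774). Control points (SVG): P0=(54.51,46.03), P1=(85.08,71.65), P2=(56.89,80.52); sampled at t=k/4. Machine vertices: (54.51,145.38) → (66.12,133.62) → (70.39,123.95) → (67.31,116.37) → (56.89,110.89). Open path.

**Shape 5** — `<path>` closed polygon, stroke `#ff0000` → engrave (S397, F4108). Machine vertices: (126.61,71.88) → (151.84,158.45) → (135.16,15.55) → (38.25,142.32) → (126.61,71.88). Closed: final G1 returns to the first vertex.

**Shape 6** — `<polygon>` regular polygon, stroke `#ff0000` → engrave (S397, F4108). Machine vertices: (96.92,112.33) → (112.62,80.02) → (97.14,47.60) → (62.14,39.49) → (33.98,61.79) → (33.86,97.72) → (61.87,120.21) → (96.92,112.33). Closed: final G1 returns to the first vertex.

**Shape 7** — `<path>` open polyline, stroke `#ff0000` → engrave (S397, F4108). Machine vertices: (106.41,59.63) → (5.26,9.41) → (28.92,123.76) → (59.98,39.21) → (101.06,73.93) → (85.11,32.93). Open path.

G21
G90
G0 X140.38 Y114.07
M4 S816
G1 X114.51 Y94.11 F774
G1 X82.12 Y98.29
G1 X62.16 Y124.16
G1 X66.34 Y156.55
G1 X92.21 Y176.51
G1 X124.60 Y172.33
G1 X144.56 Y146.46
G1 X140.38 Y114.07
M5
G0 X60.24 Y104.34
M4 S397
G1 X66.88 Y102.34 F4108
G1 X79.06 Y97.62
G1 X92.84 Y88.18
G1 X104.24 Y72.06
M5
G0 X123.15 Y11.04
M4 S397
G1 X62.59 Y54.96 F4108
G1 X106.51 Y115.52
G1 X167.07 Y71.60
G1 X123.15 Y11.04
M5
G0 X54.51 Y145.38
M4 S816
G1 X66.12 Y133.62 F774
G1 X70.39 Y123.95
G1 X67.31 Y116.37
G1 X56.89 Y110.89
M5
G0 X126.61 Y71.88
M4 S397
G1 X151.84 Y158.45 F4108
G1 X135.16 Y15.55
G1 X38.25 Y142.32
G1 X126.61 Y71.88
M5
G0 X96.92 Y112.33
M4 S397
G1 X112.62 Y80.02 F4108
G1 X97.14 Y47.60
G1 X62.14 Y39.49
G1 X33.98 Y61.79
G1 X33.86 Y97.72
G1 X61.87 Y120.21
G1 X96.92 Y112.33
M5
G0 X106.41 Y59.63
M4 S397
G1 X5.26 Y9.41 F4108
G1 X28.92 Y123.76
G1 X59.98 Y39.21
G1 X101.06 Y73.93
G1 X85.11 Y32.93
M5
G0 X0.00 Y0.00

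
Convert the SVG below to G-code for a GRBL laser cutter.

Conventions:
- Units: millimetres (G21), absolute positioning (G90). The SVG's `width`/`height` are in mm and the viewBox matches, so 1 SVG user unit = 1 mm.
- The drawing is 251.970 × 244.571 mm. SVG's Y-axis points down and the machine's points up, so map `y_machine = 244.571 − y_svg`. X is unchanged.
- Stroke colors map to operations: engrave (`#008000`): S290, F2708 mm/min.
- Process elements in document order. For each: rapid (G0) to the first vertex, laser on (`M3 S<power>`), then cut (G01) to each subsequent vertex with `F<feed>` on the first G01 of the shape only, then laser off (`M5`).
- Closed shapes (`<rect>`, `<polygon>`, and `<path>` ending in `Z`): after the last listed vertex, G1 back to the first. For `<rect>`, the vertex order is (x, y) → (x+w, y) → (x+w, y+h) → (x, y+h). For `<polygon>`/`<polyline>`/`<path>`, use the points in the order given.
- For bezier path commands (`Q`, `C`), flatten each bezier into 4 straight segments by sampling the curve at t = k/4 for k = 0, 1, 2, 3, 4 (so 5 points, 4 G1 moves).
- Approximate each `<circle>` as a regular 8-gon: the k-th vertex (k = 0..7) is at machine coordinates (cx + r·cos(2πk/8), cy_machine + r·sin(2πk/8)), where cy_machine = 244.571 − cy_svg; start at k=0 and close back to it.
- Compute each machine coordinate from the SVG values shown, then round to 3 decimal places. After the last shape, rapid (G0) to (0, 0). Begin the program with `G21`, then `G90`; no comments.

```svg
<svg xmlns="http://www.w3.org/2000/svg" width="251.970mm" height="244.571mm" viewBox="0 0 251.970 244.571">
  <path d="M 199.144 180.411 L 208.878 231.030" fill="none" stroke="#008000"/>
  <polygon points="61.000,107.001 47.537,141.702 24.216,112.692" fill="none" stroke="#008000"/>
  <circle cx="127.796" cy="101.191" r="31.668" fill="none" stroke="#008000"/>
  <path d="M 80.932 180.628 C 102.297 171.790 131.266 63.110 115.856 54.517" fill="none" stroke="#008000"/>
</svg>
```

viewBox `0 0 251.970 244.571` with mm width/height → 1 unit = 1 mm. Flip: y_m = 244.571 − y_svg.

**Shape 1** — `<path>` line segment, stroke `#008000` → engrave (S290, F2708). Machine vertices: (199.144,64.160) → (208.878,13.541). Open path.

**Shape 2** — `<polygon>` regular polygon, stroke `#008000` → engrave (S290, F2708). Machine vertices: (61.000,137.570) → (47.537,102.869) → (24.216,131.879) → (61.000,137.570). Closed: final G1 returns to the first vertex.

**Shape 3** — `<circle>` circle, stroke `#008000` → engrave (S290, F2708). Machine vertices: (159.464,143.380) → (150.189,165.773) → (127.796,175.048) → (105.403,165.773) → (96.128,143.380) → (105.403,120.987) → (127.796,111.712) → (150.189,120.987) → (159.464,143.380). Closed: final G1 returns to the first vertex.

**Shape 4** — `<path>` cubic bezier, stroke `#008000` → engrave (S290, F2708). Control points (SVG): P0=(80.932,180.628), P1=(102.297,171.790), P2=(131.266,63.110), P3=(115.856,54.517); sampled at t=k/4. Machine vertices: (80.932,63.943) → (97.569,86.168) → (112.185,127.090) → (119.905,167.967) → (115.856,190.054). Open path.

G21
G90
G0 X199.144 Y64.160
M3 S290
G01 X208.878 Y13.541 F2708
M5
G0 X61.000 Y137.570
M3 S290
G01 X47.537 Y102.869 F2708
G01 X24.216 Y131.879
G01 X61.000 Y137.570
M5
G0 X159.464 Y143.380
M3 S290
G01 X150.189 Y165.773 F2708
G01 X127.796 Y175.048
G01 X105.403 Y165.773
G01 X96.128 Y143.380
G01 X105.403 Y120.987
G01 X127.796 Y111.712
G01 X150.189 Y120.987
G01 X159.464 Y143.380
M5
G0 X80.932 Y63.943
M3 S290
G01 X97.569 Y86.168 F2708
G01 X112.185 Y127.090
G01 X119.905 Y167.967
G01 X115.856 Y190.054
M5
G0 X0.000 Y0.000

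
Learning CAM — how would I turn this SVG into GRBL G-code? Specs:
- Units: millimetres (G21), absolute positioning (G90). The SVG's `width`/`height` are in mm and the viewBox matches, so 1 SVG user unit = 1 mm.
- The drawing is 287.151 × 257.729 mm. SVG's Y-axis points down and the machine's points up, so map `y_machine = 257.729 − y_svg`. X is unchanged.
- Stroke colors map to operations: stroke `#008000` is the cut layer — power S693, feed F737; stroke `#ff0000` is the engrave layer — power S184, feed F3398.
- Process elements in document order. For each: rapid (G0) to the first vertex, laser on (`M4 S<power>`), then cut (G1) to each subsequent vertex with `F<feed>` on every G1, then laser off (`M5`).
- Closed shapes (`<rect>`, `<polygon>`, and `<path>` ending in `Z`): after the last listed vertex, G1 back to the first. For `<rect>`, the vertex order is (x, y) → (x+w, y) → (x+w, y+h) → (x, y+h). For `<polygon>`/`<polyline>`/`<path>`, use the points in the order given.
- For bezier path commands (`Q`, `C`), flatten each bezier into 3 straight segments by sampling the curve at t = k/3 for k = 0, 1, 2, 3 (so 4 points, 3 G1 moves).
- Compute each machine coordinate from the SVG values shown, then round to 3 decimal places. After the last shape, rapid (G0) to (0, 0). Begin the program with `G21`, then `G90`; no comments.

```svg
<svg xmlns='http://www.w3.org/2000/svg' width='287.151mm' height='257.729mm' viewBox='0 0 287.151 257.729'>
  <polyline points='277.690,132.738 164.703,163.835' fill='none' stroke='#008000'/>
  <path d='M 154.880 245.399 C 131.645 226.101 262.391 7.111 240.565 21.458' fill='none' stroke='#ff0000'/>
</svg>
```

G21
G90
G0 X277.690 Y124.991
M4 S693
G1 X164.703 Y93.894 F737
M5
G0 X154.880 Y12.330
M4 S184
G1 X171.618 Y82.154 F3398
G1 X222.887 Y188.877 F3398
G1 X240.565 Y236.271 F3398
M5
G0 X0.000 Y0.000

Since the viewBox matches the mm dimensions, user units are millimetres directly. The only transform is the Y-flip y_m = 257.729 − y_svg.

Shape 1 is a line segment drawn with `<polyline>`. Its stroke #008000 means cut at S693, F737. After flipping Y the toolpath is (277.690,124.991) → (164.703,93.894).

Shape 2 is a cubic bezier drawn with `<path>`. Its stroke #ff0000 means engrave at S184, F3398. After flipping Y the toolpath is (154.880,12.330) → (171.618,82.154) → (222.887,188.877) → (240.565,236.271).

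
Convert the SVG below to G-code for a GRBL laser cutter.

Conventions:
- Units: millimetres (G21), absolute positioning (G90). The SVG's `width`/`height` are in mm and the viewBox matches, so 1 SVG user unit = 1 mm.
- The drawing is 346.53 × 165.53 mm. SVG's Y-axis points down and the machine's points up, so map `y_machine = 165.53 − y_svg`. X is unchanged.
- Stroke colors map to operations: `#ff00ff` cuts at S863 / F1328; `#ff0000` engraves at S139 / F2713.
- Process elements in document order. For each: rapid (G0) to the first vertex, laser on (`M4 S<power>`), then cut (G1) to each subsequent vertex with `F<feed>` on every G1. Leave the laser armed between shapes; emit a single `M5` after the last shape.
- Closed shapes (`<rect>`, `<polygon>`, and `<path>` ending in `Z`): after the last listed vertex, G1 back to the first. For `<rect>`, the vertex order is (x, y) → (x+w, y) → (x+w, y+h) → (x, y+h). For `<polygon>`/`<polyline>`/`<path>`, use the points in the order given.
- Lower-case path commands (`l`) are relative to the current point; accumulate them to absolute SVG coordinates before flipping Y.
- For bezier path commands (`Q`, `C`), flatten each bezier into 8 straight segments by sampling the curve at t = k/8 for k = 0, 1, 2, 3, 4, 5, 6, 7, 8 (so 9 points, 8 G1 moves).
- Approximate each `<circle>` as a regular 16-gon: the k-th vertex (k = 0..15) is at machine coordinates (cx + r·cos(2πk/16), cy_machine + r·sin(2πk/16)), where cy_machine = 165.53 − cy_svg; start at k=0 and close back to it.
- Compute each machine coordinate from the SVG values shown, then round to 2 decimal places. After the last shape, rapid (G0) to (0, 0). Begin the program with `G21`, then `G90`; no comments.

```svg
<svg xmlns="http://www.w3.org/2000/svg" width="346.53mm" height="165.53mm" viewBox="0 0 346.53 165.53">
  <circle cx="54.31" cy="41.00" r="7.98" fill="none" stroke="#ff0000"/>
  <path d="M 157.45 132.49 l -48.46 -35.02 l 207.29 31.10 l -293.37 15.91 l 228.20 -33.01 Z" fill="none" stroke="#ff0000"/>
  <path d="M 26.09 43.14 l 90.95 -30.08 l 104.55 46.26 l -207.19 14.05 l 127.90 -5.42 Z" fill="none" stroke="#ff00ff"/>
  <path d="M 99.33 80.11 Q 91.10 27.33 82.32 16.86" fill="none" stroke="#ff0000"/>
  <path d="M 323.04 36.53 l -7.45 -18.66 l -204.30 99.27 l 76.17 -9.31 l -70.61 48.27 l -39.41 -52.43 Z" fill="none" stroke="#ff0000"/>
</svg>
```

G21
G90
G0 X62.29 Y124.53
M4 S139
G1 X61.68 Y127.58 F2713
G1 X59.95 Y130.17 F2713
G1 X57.36 Y131.90 F2713
G1 X54.31 Y132.51 F2713
G1 X51.26 Y131.90 F2713
G1 X48.67 Y130.17 F2713
G1 X46.94 Y127.58 F2713
G1 X46.33 Y124.53 F2713
G1 X46.94 Y121.48 F2713
G1 X48.67 Y118.89 F2713
G1 X51.26 Y117.16 F2713
G1 X54.31 Y116.55 F2713
G1 X57.36 Y117.16 F2713
G1 X59.95 Y118.89 F2713
G1 X61.68 Y121.48 F2713
G1 X62.29 Y124.53 F2713
G0 X157.45 Y33.04
M4 S139
G1 X108.99 Y68.06 F2713
G1 X316.28 Y36.96 F2713
G1 X22.91 Y21.05 F2713
G1 X251.11 Y54.06 F2713
G1 X157.45 Y33.04 F2713
G0 X26.09 Y122.39
M4 S863
G1 X117.04 Y152.47 F1328
G1 X221.59 Y106.21 F1328
G1 X14.40 Y92.16 F1328
G1 X142.30 Y97.58 F1328
G1 X26.09 Y122.39 F1328
G0 X99.33 Y85.42
M4 S139
G1 X97.26 Y97.95 F2713
G1 X95.18 Y109.17 F2713
G1 X93.08 Y119.06 F2713
G1 X90.96 Y127.62 F2713
G1 X88.83 Y134.87 F2713
G1 X86.68 Y140.79 F2713
G1 X84.51 Y145.39 F2713
G1 X82.32 Y148.67 F2713
G0 X323.04 Y129.00
M4 S139
G1 X315.59 Y147.66 F2713
G1 X111.29 Y48.39 F2713
G1 X187.46 Y57.70 F2713
G1 X116.85 Y9.43 F2713
G1 X77.44 Y61.86 F2713
G1 X323.04 Y129.00 F2713
M5
G0 X0.00 Y0.00

1 u = 1 mm; y_m = 165.53 − y.

[1] `<circle>` circle, #ff0000→engrave S139 F2713: (62.29,124.53) → (61.68,127.58) → (59.95,130.17) → (57.36,131.90) → (54.31,132.51) → (51.26,131.90) → (48.67,130.17) → (46.94,127.58) → (46.33,124.53) → (46.94,121.48) → (48.67,118.89) → (51.26,117.16) → (54.31,116.55) → (57.36,117.16) → (59.95,118.89) → (61.68,121.48) → (62.29,124.53) (closed)

[2] `<path>` closed polygon, #ff0000→engrave S139 F2713: (157.45,33.04) → (108.99,68.06) → (316.28,36.96) → (22.91,21.05) → (251.11,54.06) → (157.45,33.04) (closed)

[3] `<path>` closed polygon, #ff00ff→cut S863 F1328: (26.09,122.39) → (117.04,152.47) → (221.59,106.21) → (14.40,92.16) → (142.30,97.58) → (26.09,122.39) (closed)

[4] `<path>` quadratic bezier, #ff0000→engrave S139 F2713: (99.33,85.42) → (97.26,97.95) → (95.18,109.17) → (93.08,119.06) → (90.96,127.62) → (88.83,134.87) → (86.68,140.79) → (84.51,145.39) → (82.32,148.67)

[5] `<path>` closed polygon, #ff0000→engrave S139 F2713: (323.04,129.00) → (315.59,147.66) → (111.29,48.39) → (187.46,57.70) → (116.85,9.43) → (77.44,61.86) → (323.04,129.00) (closed)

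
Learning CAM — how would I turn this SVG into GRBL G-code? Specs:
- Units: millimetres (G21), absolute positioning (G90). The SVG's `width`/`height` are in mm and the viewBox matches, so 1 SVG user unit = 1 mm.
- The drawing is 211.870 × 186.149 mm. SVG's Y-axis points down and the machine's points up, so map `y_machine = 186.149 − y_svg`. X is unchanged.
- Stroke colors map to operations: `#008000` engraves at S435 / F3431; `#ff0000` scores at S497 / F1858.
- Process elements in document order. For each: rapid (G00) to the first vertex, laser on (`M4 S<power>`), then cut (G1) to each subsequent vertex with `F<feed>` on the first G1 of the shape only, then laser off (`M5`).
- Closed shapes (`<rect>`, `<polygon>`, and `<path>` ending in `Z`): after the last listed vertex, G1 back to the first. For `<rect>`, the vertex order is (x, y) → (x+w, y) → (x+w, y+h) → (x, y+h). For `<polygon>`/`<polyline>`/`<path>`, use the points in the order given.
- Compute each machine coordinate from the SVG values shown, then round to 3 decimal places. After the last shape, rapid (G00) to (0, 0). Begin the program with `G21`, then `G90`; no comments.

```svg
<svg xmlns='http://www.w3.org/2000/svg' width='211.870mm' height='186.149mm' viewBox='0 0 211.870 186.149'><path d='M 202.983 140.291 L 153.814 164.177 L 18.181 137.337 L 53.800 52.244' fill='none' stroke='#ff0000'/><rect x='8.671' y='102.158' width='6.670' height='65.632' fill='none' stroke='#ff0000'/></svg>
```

G21
G90
G00 X202.983 Y45.858
M4 S497
G1 X153.814 Y21.972 F1858
G1 X18.181 Y48.812
G1 X53.800 Y133.905
M5
G00 X8.671 Y83.991
M4 S497
G1 X15.341 Y83.991 F1858
G1 X15.341 Y18.359
G1 X8.671 Y18.359
G1 X8.671 Y83.991
M5
G00 X0.000 Y0.000

Since the viewBox matches the mm dimensions, user units are millimetres directly. The only transform is the Y-flip y_m = 186.149 − y_svg.

Shape 1 is a open polyline drawn with `<path>`. Its stroke #ff0000 means score at S497, F1858. After flipping Y the toolpath is (202.983,45.858) → (153.814,21.972) → (18.181,48.812) → (53.800,133.905).

Shape 2 is a rectangle drawn with `<rect>`. Its stroke #ff0000 means score at S497, F1858. After flipping Y the toolpath is (8.671,83.991) → (15.341,83.991) → (15.341,18.359) → (8.671,18.359) → (8.671,83.991), returning to the start.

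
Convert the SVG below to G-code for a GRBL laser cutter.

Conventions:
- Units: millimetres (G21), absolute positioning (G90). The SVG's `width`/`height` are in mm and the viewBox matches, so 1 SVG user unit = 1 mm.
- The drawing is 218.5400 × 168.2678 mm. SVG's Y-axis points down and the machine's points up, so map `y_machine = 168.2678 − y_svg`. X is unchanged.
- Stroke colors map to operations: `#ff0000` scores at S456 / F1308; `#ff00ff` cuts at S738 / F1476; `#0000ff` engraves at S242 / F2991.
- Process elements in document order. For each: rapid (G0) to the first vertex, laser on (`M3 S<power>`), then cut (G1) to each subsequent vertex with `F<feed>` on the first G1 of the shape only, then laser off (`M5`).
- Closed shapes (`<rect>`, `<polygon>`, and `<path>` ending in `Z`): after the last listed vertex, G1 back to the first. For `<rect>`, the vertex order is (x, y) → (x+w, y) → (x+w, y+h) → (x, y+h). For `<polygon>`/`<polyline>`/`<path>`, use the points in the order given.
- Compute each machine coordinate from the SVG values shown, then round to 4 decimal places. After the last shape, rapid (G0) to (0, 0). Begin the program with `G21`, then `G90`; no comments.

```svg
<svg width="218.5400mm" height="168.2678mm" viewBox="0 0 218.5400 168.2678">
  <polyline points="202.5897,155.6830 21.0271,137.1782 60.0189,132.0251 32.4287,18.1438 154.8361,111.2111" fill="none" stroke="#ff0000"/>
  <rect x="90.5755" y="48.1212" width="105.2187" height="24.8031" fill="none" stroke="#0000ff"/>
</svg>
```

G21
G90
G0 X202.5897 Y12.5848
M3 S456
G1 X21.0271 Y31.0896 F1308
G1 X60.0189 Y36.2427
G1 X32.4287 Y150.1240
G1 X154.8361 Y57.0567
M5
G0 X90.5755 Y120.1466
M3 S242
G1 X195.7942 Y120.1466 F2991
G1 X195.7942 Y95.3435
G1 X90.5755 Y95.3435
G1 X90.5755 Y120.1466
M5
G0 X0.0000 Y0.0000

Since the viewBox matches the mm dimensions, user units are millimetres directly. The only transform is the Y-flip y_m = 168.2678 − y_svg.

Shape 1 is a open polyline drawn with `<polyline>`. Its stroke #ff0000 means score at S456, F1308. After flipping Y the toolpath is (202.5897,12.5848) → (21.0271,31.0896) → (60.0189,36.2427) → (32.4287,150.1240) → (154.8361,57.0567).

Shape 2 is a rectangle drawn with `<rect>`. Its stroke #0000ff means engrave at S242, F2991. After flipping Y the toolpath is (90.5755,120.1466) → (195.7942,120.1466) → (195.7942,95.3435) → (90.5755,95.3435) → (90.5755,120.1466), returning to the start.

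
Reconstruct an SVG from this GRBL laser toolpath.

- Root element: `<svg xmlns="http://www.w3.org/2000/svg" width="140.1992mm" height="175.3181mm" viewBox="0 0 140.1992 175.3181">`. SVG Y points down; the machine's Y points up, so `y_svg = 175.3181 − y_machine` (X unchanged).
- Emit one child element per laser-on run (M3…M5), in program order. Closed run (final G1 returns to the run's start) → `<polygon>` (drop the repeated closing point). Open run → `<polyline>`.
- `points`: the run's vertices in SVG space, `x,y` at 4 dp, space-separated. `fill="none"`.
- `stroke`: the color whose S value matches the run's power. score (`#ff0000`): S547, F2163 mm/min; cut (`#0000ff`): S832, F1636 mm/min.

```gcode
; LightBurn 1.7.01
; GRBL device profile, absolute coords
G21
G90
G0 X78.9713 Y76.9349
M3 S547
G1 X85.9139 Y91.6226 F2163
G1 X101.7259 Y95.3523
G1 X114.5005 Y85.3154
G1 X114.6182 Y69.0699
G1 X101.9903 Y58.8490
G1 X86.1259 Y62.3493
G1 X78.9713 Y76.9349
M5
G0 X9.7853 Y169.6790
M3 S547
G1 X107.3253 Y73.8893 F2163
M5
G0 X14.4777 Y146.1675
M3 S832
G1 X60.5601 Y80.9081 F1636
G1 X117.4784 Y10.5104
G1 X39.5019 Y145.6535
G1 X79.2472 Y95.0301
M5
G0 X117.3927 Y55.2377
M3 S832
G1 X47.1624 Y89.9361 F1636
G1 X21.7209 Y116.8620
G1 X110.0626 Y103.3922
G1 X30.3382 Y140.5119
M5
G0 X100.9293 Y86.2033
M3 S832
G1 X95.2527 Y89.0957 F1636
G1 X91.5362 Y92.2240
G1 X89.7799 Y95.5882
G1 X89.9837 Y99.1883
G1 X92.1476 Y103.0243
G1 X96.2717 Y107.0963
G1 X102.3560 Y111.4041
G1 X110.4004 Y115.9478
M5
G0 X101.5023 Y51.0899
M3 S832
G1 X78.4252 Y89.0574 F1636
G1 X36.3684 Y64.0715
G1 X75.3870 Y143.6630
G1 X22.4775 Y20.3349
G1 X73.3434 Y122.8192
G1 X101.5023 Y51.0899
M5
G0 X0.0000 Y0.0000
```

<svg xmlns="http://www.w3.org/2000/svg" width="140.1992mm" height="175.3181mm" viewBox="0 0 140.1992 175.3181">
  <polygon points="78.9713,98.3832 85.9139,83.6955 101.7259,79.9658 114.5005,90.0027 114.6182,106.2482 101.9903,116.4691 86.1259,112.9688" fill="none" stroke="#ff0000"/>
  <polyline points="9.7853,5.6391 107.3253,101.4288" fill="none" stroke="#ff0000"/>
  <polyline points="14.4777,29.1506 60.5601,94.4100 117.4784,164.8077 39.5019,29.6646 79.2472,80.2880" fill="none" stroke="#0000ff"/>
  <polyline points="117.3927,120.0804 47.1624,85.3820 21.7209,58.4561 110.0626,71.9259 30.3382,34.8062" fill="none" stroke="#0000ff"/>
  <polyline points="100.9293,89.1148 95.2527,86.2224 91.5362,83.0941 89.7799,79.7299 89.9837,76.1298 92.1476,72.2938 96.2717,68.2218 102.3560,63.9140 110.4004,59.3703" fill="none" stroke="#0000ff"/>
  <polygon points="101.5023,124.2282 78.4252,86.2607 36.3684,111.2466 75.3870,31.6551 22.4775,154.9832 73.3434,52.4989" fill="none" stroke="#0000ff"/>
</svg>

Machine Y-up, SVG Y-down with viewBox height 175.3181, so y_svg = 175.3181 − y_machine; X carries over.

Run 1: power S547 maps to stroke `#ff0000` (score). The run returns to its start, so emit a `<polygon>` with points (Y-flipped): 78.9713,98.3832 85.9139,83.6955 101.7259,79.9658 114.5005,90.0027 114.6182,106.2482 101.9903,116.4691 86.1259,112.9688.

Run 2: the run's S547 means `#ff0000` (score). The run is open, so emit a `<polyline>` with points (Y-flipped): 9.7853,5.6391 107.3253,101.4288.

Run 3: power S832 maps to stroke `#0000ff` (cut). The run is open, so emit a `<polyline>` with points (Y-flipped): 14.4777,29.1506 60.5601,94.4100 117.4784,164.8077 39.5019,29.6646 79.2472,80.2880.

Run 4: the run's S832 means `#0000ff` (cut). The run is open, so emit a `<polyline>` with points (Y-flipped): 117.3927,120.0804 47.1624,85.3820 21.7209,58.4561 110.0626,71.9259 30.3382,34.8062.

Run 5: power S832 maps to stroke `#0000ff` (cut). The run is open, so emit a `<polyline>` with points (Y-flipped): 100.9293,89.1148 95.2527,86.2224 91.5362,83.0941 89.7799,79.7299 89.9837,76.1298 92.1476,72.2938 96.2717,68.2218 102.3560,63.9140 110.4004,59.3703.

Run 6: S832 ⇒ cut layer `#0000ff`. The run returns to its start, so emit a `<polygon>` with points (Y-flipped): 101.5023,124.2282 78.4252,86.2607 36.3684,111.2466 75.3870,31.6551 22.4775,154.9832 73.3434,52.4989.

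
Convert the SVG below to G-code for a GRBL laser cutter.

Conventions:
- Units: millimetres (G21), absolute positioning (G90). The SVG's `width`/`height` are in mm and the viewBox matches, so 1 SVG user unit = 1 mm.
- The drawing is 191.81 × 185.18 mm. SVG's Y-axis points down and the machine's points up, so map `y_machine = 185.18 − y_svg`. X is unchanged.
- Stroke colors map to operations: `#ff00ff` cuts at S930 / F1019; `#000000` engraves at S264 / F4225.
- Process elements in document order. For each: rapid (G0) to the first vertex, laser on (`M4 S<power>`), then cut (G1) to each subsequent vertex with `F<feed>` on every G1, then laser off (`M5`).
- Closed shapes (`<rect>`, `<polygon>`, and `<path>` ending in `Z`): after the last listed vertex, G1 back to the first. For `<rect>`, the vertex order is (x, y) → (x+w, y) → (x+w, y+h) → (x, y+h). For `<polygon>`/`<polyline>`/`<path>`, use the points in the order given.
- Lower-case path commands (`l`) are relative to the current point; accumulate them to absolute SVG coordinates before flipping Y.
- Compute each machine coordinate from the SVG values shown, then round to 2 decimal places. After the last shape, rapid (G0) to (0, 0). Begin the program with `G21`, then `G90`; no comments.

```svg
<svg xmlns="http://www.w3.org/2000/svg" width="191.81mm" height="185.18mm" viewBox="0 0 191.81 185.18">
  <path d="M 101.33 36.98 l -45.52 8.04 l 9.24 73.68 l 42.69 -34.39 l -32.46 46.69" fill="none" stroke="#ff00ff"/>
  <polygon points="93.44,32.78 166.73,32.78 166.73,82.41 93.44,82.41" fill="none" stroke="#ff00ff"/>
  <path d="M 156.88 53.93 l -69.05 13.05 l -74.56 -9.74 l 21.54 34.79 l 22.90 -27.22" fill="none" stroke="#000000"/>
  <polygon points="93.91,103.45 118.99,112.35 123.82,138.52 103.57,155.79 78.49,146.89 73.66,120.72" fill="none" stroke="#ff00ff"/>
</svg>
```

viewBox `0 0 191.81 185.18` with mm width/height → 1 unit = 1 mm. Flip: y_m = 185.18 − y_svg.

**Shape 1** — `<path>` open polyline, stroke `#ff00ff` → cut (S930, F1019). Machine vertices: (101.33,148.20) → (55.81,140.16) → (65.05,66.48) → (107.74,100.87) → (75.28,54.18). Open path.

**Shape 2** — `<polygon>` rectangle, stroke `#ff00ff` → cut (S930, F1019). Machine vertices: (93.44,152.40) → (166.73,152.40) → (166.73,102.77) → (93.44,102.77) → (93.44,152.40). Closed: final G1 returns to the first vertex.

**Shape 3** — `<path>` open polyline, stroke `#000000` → engrave (S264, F4225). Machine vertices: (156.88,131.25) → (87.83,118.20) → (13.27,127.94) → (34.81,93.15) → (57.71,120.37). Open path.

**Shape 4** — `<polygon>` regular polygon, stroke `#ff00ff` → cut (S930, F1019). Machine vertices: (93.91,81.73) → (118.99,72.83) → (123.82,46.66) → (103.57,29.39) → (78.49,38.29) → (73.66,64.46) → (93.91,81.73). Closed: final G1 returns to the first vertex.

G21
G90
G0 X101.33 Y148.20
M4 S930
G1 X55.81 Y140.16 F1019
G1 X65.05 Y66.48 F1019
G1 X107.74 Y100.87 F1019
G1 X75.28 Y54.18 F1019
M5
G0 X93.44 Y152.40
M4 S930
G1 X166.73 Y152.40 F1019
G1 X166.73 Y102.77 F1019
G1 X93.44 Y102.77 F1019
G1 X93.44 Y152.40 F1019
M5
G0 X156.88 Y131.25
M4 S264
G1 X87.83 Y118.20 F4225
G1 X13.27 Y127.94 F4225
G1 X34.81 Y93.15 F4225
G1 X57.71 Y120.37 F4225
M5
G0 X93.91 Y81.73
M4 S930
G1 X118.99 Y72.83 F1019
G1 X123.82 Y46.66 F1019
G1 X103.57 Y29.39 F1019
G1 X78.49 Y38.29 F1019
G1 X73.66 Y64.46 F1019
G1 X93.91 Y81.73 F1019
M5
G0 X0.00 Y0.00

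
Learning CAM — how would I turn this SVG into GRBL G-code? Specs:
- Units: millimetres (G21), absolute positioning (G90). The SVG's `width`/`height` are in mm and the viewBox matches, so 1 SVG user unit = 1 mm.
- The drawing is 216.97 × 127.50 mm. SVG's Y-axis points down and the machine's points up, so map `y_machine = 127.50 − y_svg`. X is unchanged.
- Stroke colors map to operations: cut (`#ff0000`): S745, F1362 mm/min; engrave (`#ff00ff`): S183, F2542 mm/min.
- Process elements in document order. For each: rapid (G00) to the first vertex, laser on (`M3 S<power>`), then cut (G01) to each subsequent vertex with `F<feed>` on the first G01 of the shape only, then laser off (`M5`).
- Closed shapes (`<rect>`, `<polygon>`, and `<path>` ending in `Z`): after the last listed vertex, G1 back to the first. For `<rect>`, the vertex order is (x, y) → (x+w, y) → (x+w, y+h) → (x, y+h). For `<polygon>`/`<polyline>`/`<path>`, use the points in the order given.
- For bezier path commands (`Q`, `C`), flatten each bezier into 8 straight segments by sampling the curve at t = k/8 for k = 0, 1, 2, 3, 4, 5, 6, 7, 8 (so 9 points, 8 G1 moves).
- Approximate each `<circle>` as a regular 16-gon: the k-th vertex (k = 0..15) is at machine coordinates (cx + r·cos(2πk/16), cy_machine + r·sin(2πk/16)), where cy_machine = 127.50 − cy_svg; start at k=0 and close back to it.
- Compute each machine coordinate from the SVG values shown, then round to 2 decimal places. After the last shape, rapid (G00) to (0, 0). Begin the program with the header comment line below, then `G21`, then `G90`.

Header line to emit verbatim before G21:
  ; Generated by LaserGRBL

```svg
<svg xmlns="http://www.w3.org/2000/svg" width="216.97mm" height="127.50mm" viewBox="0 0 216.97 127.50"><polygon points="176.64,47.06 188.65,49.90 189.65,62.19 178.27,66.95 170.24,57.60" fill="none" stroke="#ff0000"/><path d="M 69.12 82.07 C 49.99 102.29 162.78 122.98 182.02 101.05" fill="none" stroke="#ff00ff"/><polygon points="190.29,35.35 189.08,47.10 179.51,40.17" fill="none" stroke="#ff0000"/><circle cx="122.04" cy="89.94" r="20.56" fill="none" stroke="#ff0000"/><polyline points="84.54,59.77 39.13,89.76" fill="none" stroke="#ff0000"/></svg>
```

; Generated by LaserGRBL
G21
G90
G00 X176.64 Y80.44
M3 S745
G01 X188.65 Y77.60 F1362
G01 X189.65 Y65.31
G01 X178.27 Y60.55
G01 X170.24 Y69.90
G01 X176.64 Y80.44
M5
G00 X69.12 Y45.43
M3 S183
G01 X67.69 Y37.91 F2542
G01 X75.98 Y30.85
G01 X91.36 Y24.76
G01 X111.18 Y20.13
G01 X132.80 Y17.49
G01 X153.57 Y17.32
G01 X170.86 Y20.14
G01 X182.02 Y26.45
M5
G00 X190.29 Y92.15
M3 S745
G01 X189.08 Y80.40 F1362
G01 X179.51 Y87.33
G01 X190.29 Y92.15
M5
G00 X142.60 Y37.56
M3 S745
G01 X141.03 Y45.43 F1362
G01 X136.58 Y52.10
G01 X129.91 Y56.55
G01 X122.04 Y58.12
G01 X114.17 Y56.55
G01 X107.50 Y52.10
G01 X103.05 Y45.43
G01 X101.48 Y37.56
G01 X103.05 Y29.69
G01 X107.50 Y23.02
G01 X114.17 Y18.57
G01 X122.04 Y17.00
G01 X129.91 Y18.57
G01 X136.58 Y23.02
G01 X141.03 Y29.69
G01 X142.60 Y37.56
M5
G00 X84.54 Y67.73
M3 S745
G01 X39.13 Y37.74 F1362
M5
G00 X0.00 Y0.00

1 u = 1 mm; y_m = 127.50 − y.

[1] `<polygon>` regular polygon, #ff0000→cut S745 F1362: (176.64,80.44) → (188.65,77.60) → (189.65,65.31) → (178.27,60.55) → (170.24,69.90) → (176.64,80.44) (closed)

[2] `<path>` cubic bezier, #ff00ff→engrave S183 F2542: (69.12,45.43) → (67.69,37.91) → (75.98,30.85) → (91.36,24.76) → (111.18,20.13) → (132.80,17.49) → (153.57,17.32) → (170.86,20.14) → (182.02,26.45)

[3] `<polygon>` regular polygon, #ff0000→cut S745 F1362: (190.29,92.15) → (189.08,80.40) → (179.51,87.33) → (190.29,92.15) (closed)

[4] `<circle>` circle, #ff0000→cut S745 F1362: (142.60,37.56) → (141.03,45.43) → (136.58,52.10) → (129.91,56.55) → (122.04,58.12) → (114.17,56.55) → (107.50,52.10) → (103.05,45.43) → (101.48,37.56) → (103.05,29.69) → (107.50,23.02) → (114.17,18.57) → (122.04,17.00) → (129.91,18.57) → (136.58,23.02) → (141.03,29.69) → (142.60,37.56) (closed)

[5] `<polyline>` line segment, #ff0000→cut S745 F1362: (84.54,67.73) → (39.13,37.74)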